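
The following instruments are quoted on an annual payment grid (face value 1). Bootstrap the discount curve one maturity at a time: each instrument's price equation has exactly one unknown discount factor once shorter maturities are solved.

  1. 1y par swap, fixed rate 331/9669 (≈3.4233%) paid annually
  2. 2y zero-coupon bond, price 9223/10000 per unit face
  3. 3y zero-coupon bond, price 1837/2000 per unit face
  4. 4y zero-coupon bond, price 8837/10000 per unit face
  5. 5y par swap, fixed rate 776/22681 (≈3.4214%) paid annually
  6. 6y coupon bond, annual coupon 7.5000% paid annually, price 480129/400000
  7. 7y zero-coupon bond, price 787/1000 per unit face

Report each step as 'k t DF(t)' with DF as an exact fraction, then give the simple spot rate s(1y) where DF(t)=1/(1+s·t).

1 1 9669/10000
2 2 9223/10000
3 3 1837/2000
4 4 8837/10000
5 5 528/625
6 6 8001/10000
7 7 787/1000
s(1y) = (1/(9669/10000) − 1)/(1) = 331/9669 ≈ 3.4233%

step 1 [1y] swap r/1=331/9669: DF=(1 − 331/9669·(0))/(1+331/9669) = 9669/10000 ≈ 0.966900
step 2 [2y] zero: DF = P = 9223/10000 ≈ 0.922300
step 3 [3y] zero: DF = P = 1837/2000 ≈ 0.918500
step 4 [4y] zero: DF = P = 8837/10000 ≈ 0.883700
step 5 [5y] swap r/1=776/22681: DF=(1 − 776/22681·(0.966900+0.922300+0.918500+0.883700))/(1+776/22681) = 528/625 ≈ 0.844800
step 6 [6y] bond c/1=3/40: DF=(480129/400000 − 3/40·(0.966900+0.922300+0.918500+0.883700+0.844800))/(1+3/40) = 8001/10000 ≈ 0.800100
step 7 [7y] zero: DF = P = 787/1000 ≈ 0.787000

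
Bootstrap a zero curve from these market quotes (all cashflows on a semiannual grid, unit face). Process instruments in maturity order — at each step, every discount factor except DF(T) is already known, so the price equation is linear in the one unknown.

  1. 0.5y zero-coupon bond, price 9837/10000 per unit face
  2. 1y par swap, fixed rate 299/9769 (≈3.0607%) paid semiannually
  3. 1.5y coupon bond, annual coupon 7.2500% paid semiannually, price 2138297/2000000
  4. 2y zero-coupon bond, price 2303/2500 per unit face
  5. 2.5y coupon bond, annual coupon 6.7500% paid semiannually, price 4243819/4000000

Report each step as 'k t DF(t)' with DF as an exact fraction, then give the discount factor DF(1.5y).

step 1 [0.5y] zero: DF = P = 9837/10000 ≈ 0.983700
step 2 [1y] swap r/2=299/19538: DF=(1 − 299/19538·(0.983700))/(1+299/19538) = 9701/10000 ≈ 0.970100
step 3 [1.5y] bond c/2=29/800: DF=(2138297/2000000 − 29/800·(0.983700+0.970100))/(1+29/800) = 4817/5000 ≈ 0.963400
step 4 [2y] zero: DF = P = 2303/2500 ≈ 0.921200
step 5 [2.5y] bond c/2=27/800: DF=(4243819/4000000 − 27/800·(0.983700+0.970100+0.963400+0.921200))/(1+27/800) = 901/1000 ≈ 0.901000

1 1/2 9837/10000
2 1 9701/10000
3 3/2 4817/5000
4 2 2303/2500
5 5/2 901/1000
DF(1.5y) = 4817/5000 ≈ 0.963400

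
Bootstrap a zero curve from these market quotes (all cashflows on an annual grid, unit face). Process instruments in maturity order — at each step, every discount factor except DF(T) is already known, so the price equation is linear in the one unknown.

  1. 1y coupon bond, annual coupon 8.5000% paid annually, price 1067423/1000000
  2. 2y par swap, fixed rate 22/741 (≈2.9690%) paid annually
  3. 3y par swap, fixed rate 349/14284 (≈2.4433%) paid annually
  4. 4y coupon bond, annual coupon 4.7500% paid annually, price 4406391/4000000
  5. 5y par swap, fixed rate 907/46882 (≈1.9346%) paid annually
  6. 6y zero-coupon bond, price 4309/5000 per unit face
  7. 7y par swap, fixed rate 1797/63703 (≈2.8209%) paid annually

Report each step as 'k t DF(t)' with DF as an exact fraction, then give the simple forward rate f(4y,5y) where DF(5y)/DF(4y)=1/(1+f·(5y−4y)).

step 1 [1y] bond c/1=17/200: DF=(1067423/1000000 − 17/200·(0))/(1+17/200) = 4919/5000 ≈ 0.983800
step 2 [2y] swap r/1=22/741: DF=(1 − 22/741·(0.983800))/(1+22/741) = 2357/2500 ≈ 0.942800
step 3 [3y] swap r/1=349/14284: DF=(1 − 349/14284·(0.983800+0.942800))/(1+349/14284) = 4651/5000 ≈ 0.930200
step 4 [4y] bond c/1=19/400: DF=(4406391/4000000 − 19/400·(0.983800+0.942800+0.930200))/(1+19/400) = 9221/10000 ≈ 0.922100
step 5 [5y] swap r/1=907/46882: DF=(1 − 907/46882·(0.983800+0.942800+0.930200+0.922100))/(1+907/46882) = 9093/10000 ≈ 0.909300
step 6 [6y] zero: DF = P = 4309/5000 ≈ 0.861800
step 7 [7y] swap r/1=1797/63703: DF=(1 − 1797/63703·(0.983800+0.942800+0.930200+0.922100+0.909300+0.861800))/(1+1797/63703) = 8203/10000 ≈ 0.820300

1 1 4919/5000
2 2 2357/2500
3 3 4651/5000
4 4 9221/10000
5 5 9093/10000
6 6 4309/5000
7 7 8203/10000
f(4y,5y) = ((9221/10000)/(9093/10000) − 1)/(1) = 128/9093 ≈ 1.4077%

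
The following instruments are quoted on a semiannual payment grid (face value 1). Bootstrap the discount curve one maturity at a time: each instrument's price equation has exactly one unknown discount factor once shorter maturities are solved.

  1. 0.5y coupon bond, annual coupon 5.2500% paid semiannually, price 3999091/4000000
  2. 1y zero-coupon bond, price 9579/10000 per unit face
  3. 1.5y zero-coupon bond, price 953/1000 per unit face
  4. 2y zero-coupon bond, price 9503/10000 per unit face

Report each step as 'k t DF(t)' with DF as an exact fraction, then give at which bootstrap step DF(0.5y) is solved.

1 1/2 4871/5000
2 1 9579/10000
3 3/2 953/1000
4 2 9503/10000
DF(0.5y) is solved at step 1

step 1 [0.5y] bond c/2=21/800: DF=(3999091/4000000 − 21/800·(0))/(1+21/800) = 4871/5000 ≈ 0.974200
step 2 [1y] zero: DF = P = 9579/10000 ≈ 0.957900
step 3 [1.5y] zero: DF = P = 953/1000 ≈ 0.953000
step 4 [2y] zero: DF = P = 9503/10000 ≈ 0.950300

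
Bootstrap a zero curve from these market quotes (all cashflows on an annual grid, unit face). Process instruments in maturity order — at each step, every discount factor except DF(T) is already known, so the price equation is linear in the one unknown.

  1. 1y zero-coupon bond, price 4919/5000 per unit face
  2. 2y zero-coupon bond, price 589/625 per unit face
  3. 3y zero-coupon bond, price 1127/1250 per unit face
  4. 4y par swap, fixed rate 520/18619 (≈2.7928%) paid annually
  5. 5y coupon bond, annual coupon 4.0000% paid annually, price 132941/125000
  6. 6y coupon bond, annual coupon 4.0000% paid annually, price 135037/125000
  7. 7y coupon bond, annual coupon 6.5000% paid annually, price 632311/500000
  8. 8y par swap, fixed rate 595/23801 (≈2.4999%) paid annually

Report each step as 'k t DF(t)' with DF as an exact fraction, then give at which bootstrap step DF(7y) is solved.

1 1 4919/5000
2 2 589/625
3 3 1127/1250
4 4 112/125
5 5 4397/5000
6 6 8617/10000
7 7 8539/10000
8 8 1643/2000
DF(7y) is solved at step 7

step 1 [1y] zero: DF = P = 4919/5000 ≈ 0.983800
step 2 [2y] zero: DF = P = 589/625 ≈ 0.942400
step 3 [3y] zero: DF = P = 1127/1250 ≈ 0.901600
step 4 [4y] swap r/1=520/18619: DF=(1 − 520/18619·(0.983800+0.942400+0.901600))/(1+520/18619) = 112/125 ≈ 0.896000
step 5 [5y] bond c/1=1/25: DF=(132941/125000 − 1/25·(0.983800+0.942400+0.901600+0.896000))/(1+1/25) = 4397/5000 ≈ 0.879400
step 6 [6y] bond c/1=1/25: DF=(135037/125000 − 1/25·(0.983800+0.942400+0.901600+0.896000+0.879400))/(1+1/25) = 8617/10000 ≈ 0.861700
step 7 [7y] bond c/1=13/200: DF=(632311/500000 − 13/200·(0.983800+0.942400+0.901600+0.896000+0.879400+0.861700))/(1+13/200) = 8539/10000 ≈ 0.853900
step 8 [8y] swap r/1=595/23801: DF=(1 − 595/23801·(0.983800+0.942400+0.901600+0.896000+0.879400+0.861700+0.853900))/(1+595/23801) = 1643/2000 ≈ 0.821500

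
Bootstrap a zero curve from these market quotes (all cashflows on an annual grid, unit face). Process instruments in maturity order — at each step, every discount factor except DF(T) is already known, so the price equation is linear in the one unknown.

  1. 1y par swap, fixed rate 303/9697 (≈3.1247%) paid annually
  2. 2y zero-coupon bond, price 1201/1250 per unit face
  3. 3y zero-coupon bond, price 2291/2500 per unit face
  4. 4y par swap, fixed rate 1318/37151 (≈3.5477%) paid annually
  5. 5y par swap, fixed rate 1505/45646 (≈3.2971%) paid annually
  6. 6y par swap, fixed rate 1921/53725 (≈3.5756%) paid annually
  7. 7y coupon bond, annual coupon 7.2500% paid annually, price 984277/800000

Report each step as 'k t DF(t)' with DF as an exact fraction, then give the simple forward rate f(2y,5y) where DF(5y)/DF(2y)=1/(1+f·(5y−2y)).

step 1 [1y] swap r/1=303/9697: DF=(1 − 303/9697·(0))/(1+303/9697) = 9697/10000 ≈ 0.969700
step 2 [2y] zero: DF = P = 1201/1250 ≈ 0.960800
step 3 [3y] zero: DF = P = 2291/2500 ≈ 0.916400
step 4 [4y] swap r/1=1318/37151: DF=(1 − 1318/37151·(0.969700+0.960800+0.916400))/(1+1318/37151) = 4341/5000 ≈ 0.868200
step 5 [5y] swap r/1=1505/45646: DF=(1 − 1505/45646·(0.969700+0.960800+0.916400+0.868200))/(1+1505/45646) = 1699/2000 ≈ 0.849500
step 6 [6y] swap r/1=1921/53725: DF=(1 − 1921/53725·(0.969700+0.960800+0.916400+0.868200+0.849500))/(1+1921/53725) = 8079/10000 ≈ 0.807900
step 7 [7y] bond c/1=29/400: DF=(984277/800000 − 29/400·(0.969700+0.960800+0.916400+0.868200+0.849500+0.807900))/(1+29/400) = 98/125 ≈ 0.784000

1 1 9697/10000
2 2 1201/1250
3 3 2291/2500
4 4 4341/5000
5 5 1699/2000
6 6 8079/10000
7 7 98/125
f(2y,5y) = ((1201/1250)/(1699/2000) − 1)/(3) = 371/8495 ≈ 4.3673%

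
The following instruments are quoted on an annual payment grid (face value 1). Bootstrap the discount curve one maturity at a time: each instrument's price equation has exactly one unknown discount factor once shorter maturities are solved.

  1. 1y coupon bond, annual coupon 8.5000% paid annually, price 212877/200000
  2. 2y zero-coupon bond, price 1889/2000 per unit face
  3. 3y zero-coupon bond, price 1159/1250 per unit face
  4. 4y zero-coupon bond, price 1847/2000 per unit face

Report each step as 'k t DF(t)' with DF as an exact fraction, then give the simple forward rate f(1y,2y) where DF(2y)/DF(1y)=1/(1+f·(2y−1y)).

1 1 981/1000
2 2 1889/2000
3 3 1159/1250
4 4 1847/2000
f(1y,2y) = ((981/1000)/(1889/2000) − 1)/(1) = 73/1889 ≈ 3.8645%

step 1 [1y] bond c/1=17/200: DF=(212877/200000 − 17/200·(0))/(1+17/200) = 981/1000 ≈ 0.981000
step 2 [2y] zero: DF = P = 1889/2000 ≈ 0.944500
step 3 [3y] zero: DF = P = 1159/1250 ≈ 0.927200
step 4 [4y] zero: DF = P = 1847/2000 ≈ 0.923500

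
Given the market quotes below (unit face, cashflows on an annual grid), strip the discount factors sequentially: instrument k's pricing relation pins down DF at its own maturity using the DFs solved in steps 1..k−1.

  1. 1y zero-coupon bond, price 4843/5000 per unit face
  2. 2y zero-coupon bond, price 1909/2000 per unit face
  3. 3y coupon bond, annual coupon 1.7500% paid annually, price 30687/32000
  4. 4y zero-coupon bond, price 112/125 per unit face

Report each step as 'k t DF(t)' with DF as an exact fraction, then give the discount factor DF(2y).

1 1 4843/5000
2 2 1909/2000
3 3 4547/5000
4 4 112/125
DF(2y) = 1909/2000 ≈ 0.954500

step 1 [1y] zero: DF = P = 4843/5000 ≈ 0.968600
step 2 [2y] zero: DF = P = 1909/2000 ≈ 0.954500
step 3 [3y] bond c/1=7/400: DF=(30687/32000 − 7/400·(0.968600+0.954500))/(1+7/400) = 4547/5000 ≈ 0.909400
step 4 [4y] zero: DF = P = 112/125 ≈ 0.896000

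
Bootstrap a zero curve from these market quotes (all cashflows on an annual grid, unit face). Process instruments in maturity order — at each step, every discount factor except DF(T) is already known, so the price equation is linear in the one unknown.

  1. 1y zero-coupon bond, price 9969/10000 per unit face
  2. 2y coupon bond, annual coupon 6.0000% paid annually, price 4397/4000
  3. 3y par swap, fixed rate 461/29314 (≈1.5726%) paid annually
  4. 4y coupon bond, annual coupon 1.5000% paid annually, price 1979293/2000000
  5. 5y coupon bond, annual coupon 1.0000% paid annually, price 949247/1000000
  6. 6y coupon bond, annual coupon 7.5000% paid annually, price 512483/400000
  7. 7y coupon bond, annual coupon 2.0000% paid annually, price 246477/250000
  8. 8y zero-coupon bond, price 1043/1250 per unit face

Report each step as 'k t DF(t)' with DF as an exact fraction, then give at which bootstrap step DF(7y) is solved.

1 1 9969/10000
2 2 4903/5000
3 3 9539/10000
4 4 9317/10000
5 5 1127/1250
6 6 4297/5000
7 7 8563/10000
8 8 1043/1250
DF(7y) is solved at step 7

step 1 [1y] zero: DF = P = 9969/10000 ≈ 0.996900
step 2 [2y] bond c/1=3/50: DF=(4397/4000 − 3/50·(0.996900))/(1+3/50) = 4903/5000 ≈ 0.980600
step 3 [3y] swap r/1=461/29314: DF=(1 − 461/29314·(0.996900+0.980600))/(1+461/29314) = 9539/10000 ≈ 0.953900
step 4 [4y] bond c/1=3/200: DF=(1979293/2000000 − 3/200·(0.996900+0.980600+0.953900))/(1+3/200) = 9317/10000 ≈ 0.931700
step 5 [5y] bond c/1=1/100: DF=(949247/1000000 − 1/100·(0.996900+0.980600+0.953900+0.931700))/(1+1/100) = 1127/1250 ≈ 0.901600
step 6 [6y] bond c/1=3/40: DF=(512483/400000 − 3/40·(0.996900+0.980600+0.953900+0.931700+0.901600))/(1+3/40) = 4297/5000 ≈ 0.859400
step 7 [7y] bond c/1=1/50: DF=(246477/250000 − 1/50·(0.996900+0.980600+0.953900+0.931700+0.901600+0.859400))/(1+1/50) = 8563/10000 ≈ 0.856300
step 8 [8y] zero: DF = P = 1043/1250 ≈ 0.834400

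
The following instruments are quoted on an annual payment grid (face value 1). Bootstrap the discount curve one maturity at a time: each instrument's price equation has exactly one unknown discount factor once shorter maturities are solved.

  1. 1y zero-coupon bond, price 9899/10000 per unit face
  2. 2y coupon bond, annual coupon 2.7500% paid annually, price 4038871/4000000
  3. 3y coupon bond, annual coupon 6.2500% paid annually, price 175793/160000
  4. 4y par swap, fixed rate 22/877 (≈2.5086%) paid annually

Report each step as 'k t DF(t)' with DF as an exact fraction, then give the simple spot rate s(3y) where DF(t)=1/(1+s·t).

step 1 [1y] zero: DF = P = 9899/10000 ≈ 0.989900
step 2 [2y] bond c/1=11/400: DF=(4038871/4000000 − 11/400·(0.989900))/(1+11/400) = 4781/5000 ≈ 0.956200
step 3 [3y] bond c/1=1/16: DF=(175793/160000 − 1/16·(0.989900+0.956200))/(1+1/16) = 2299/2500 ≈ 0.919600
step 4 [4y] swap r/1=22/877: DF=(1 − 22/877·(0.989900+0.956200+0.919600))/(1+22/877) = 4527/5000 ≈ 0.905400

1 1 9899/10000
2 2 4781/5000
3 3 2299/2500
4 4 4527/5000
s(3y) = (1/(2299/2500) − 1)/(3) = 67/2299 ≈ 2.9143%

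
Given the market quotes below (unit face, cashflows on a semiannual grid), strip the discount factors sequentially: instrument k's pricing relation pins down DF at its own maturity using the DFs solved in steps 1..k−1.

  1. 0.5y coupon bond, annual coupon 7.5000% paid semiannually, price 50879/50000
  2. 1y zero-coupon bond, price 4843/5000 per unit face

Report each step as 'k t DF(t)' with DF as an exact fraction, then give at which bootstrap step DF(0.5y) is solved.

step 1 [0.5y] bond c/2=3/80: DF=(50879/50000 − 3/80·(0))/(1+3/80) = 613/625 ≈ 0.980800
step 2 [1y] zero: DF = P = 4843/5000 ≈ 0.968600

1 1/2 613/625
2 1 4843/5000
DF(0.5y) is solved at step 1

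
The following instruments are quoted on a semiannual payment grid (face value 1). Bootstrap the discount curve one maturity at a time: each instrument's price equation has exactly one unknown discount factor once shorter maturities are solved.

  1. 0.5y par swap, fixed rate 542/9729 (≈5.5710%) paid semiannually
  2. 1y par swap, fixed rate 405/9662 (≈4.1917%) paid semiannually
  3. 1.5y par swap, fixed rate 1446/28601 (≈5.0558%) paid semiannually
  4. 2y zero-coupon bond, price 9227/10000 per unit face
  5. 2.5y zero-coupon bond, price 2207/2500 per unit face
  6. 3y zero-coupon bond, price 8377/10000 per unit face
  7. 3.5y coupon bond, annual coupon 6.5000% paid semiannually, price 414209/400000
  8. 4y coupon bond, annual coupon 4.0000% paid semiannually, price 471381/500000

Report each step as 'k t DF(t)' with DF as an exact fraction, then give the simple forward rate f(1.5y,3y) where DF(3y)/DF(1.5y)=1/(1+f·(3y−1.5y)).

1 1/2 9729/10000
2 1 1919/2000
3 3/2 9277/10000
4 2 9227/10000
5 5/2 2207/2500
6 3 8377/10000
7 7/2 8297/10000
8 4 8001/10000
f(1.5y,3y) = ((9277/10000)/(8377/10000) − 1)/(3/2) = 600/8377 ≈ 7.1625%

step 1 [0.5y] swap r/2=271/9729: DF=(1 − 271/9729·(0))/(1+271/9729) = 9729/10000 ≈ 0.972900
step 2 [1y] swap r/2=405/19324: DF=(1 − 405/19324·(0.972900))/(1+405/19324) = 1919/2000 ≈ 0.959500
step 3 [1.5y] swap r/2=723/28601: DF=(1 − 723/28601·(0.972900+0.959500))/(1+723/28601) = 9277/10000 ≈ 0.927700
step 4 [2y] zero: DF = P = 9227/10000 ≈ 0.922700
step 5 [2.5y] zero: DF = P = 2207/2500 ≈ 0.882800
step 6 [3y] zero: DF = P = 8377/10000 ≈ 0.837700
step 7 [3.5y] bond c/2=13/400: DF=(414209/400000 − 13/400·(0.972900+0.959500+0.927700+0.922700+0.882800+0.837700))/(1+13/400) = 8297/10000 ≈ 0.829700
step 8 [4y] bond c/2=1/50: DF=(471381/500000 − 1/50·(0.972900+0.959500+0.927700+0.922700+0.882800+0.837700+0.829700))/(1+1/50) = 8001/10000 ≈ 0.800100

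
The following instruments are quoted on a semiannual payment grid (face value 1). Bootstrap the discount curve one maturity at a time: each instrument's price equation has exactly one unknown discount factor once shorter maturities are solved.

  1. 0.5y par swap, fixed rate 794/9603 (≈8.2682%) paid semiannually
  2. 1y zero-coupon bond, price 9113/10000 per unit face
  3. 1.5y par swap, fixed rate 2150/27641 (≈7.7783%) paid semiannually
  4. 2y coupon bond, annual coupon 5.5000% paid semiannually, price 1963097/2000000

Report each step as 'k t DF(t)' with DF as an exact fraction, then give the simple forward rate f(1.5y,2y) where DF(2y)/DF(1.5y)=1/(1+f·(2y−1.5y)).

1 1/2 9603/10000
2 1 9113/10000
3 3/2 357/400
4 2 8813/10000
f(1.5y,2y) = ((357/400)/(8813/10000) − 1)/(1/2) = 32/1259 ≈ 2.5417%

step 1 [0.5y] swap r/2=397/9603: DF=(1 − 397/9603·(0))/(1+397/9603) = 9603/10000 ≈ 0.960300
step 2 [1y] zero: DF = P = 9113/10000 ≈ 0.911300
step 3 [1.5y] swap r/2=1075/27641: DF=(1 − 1075/27641·(0.960300+0.911300))/(1+1075/27641) = 357/400 ≈ 0.892500
step 4 [2y] bond c/2=11/400: DF=(1963097/2000000 − 11/400·(0.960300+0.911300+0.892500))/(1+11/400) = 8813/10000 ≈ 0.881300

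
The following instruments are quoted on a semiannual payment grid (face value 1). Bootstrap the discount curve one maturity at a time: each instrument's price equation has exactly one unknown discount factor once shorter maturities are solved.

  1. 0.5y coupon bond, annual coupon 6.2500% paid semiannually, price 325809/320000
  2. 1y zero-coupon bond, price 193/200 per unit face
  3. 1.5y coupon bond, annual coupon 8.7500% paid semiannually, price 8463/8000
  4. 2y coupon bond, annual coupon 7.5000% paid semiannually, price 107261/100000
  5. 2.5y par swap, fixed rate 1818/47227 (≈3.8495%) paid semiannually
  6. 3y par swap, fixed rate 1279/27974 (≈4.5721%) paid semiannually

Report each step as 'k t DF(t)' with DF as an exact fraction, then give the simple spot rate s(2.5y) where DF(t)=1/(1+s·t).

1 1/2 9873/10000
2 1 193/200
3 3/2 9317/10000
4 2 581/625
5 5/2 9091/10000
6 3 8721/10000
s(2.5y) = (1/(9091/10000) − 1)/(5/2) = 1818/45455 ≈ 3.9996%

step 1 [0.5y] bond c/2=1/32: DF=(325809/320000 − 1/32·(0))/(1+1/32) = 9873/10000 ≈ 0.987300
step 2 [1y] zero: DF = P = 193/200 ≈ 0.965000
step 3 [1.5y] bond c/2=7/160: DF=(8463/8000 − 7/160·(0.987300+0.965000))/(1+7/160) = 9317/10000 ≈ 0.931700
step 4 [2y] bond c/2=3/80: DF=(107261/100000 − 3/80·(0.987300+0.965000+0.931700))/(1+3/80) = 581/625 ≈ 0.929600
step 5 [2.5y] swap r/2=909/47227: DF=(1 − 909/47227·(0.987300+0.965000+0.931700+0.929600))/(1+909/47227) = 9091/10000 ≈ 0.909100
step 6 [3y] swap r/2=1279/55948: DF=(1 − 1279/55948·(0.987300+0.965000+0.931700+0.929600+0.909100))/(1+1279/55948) = 8721/10000 ≈ 0.872100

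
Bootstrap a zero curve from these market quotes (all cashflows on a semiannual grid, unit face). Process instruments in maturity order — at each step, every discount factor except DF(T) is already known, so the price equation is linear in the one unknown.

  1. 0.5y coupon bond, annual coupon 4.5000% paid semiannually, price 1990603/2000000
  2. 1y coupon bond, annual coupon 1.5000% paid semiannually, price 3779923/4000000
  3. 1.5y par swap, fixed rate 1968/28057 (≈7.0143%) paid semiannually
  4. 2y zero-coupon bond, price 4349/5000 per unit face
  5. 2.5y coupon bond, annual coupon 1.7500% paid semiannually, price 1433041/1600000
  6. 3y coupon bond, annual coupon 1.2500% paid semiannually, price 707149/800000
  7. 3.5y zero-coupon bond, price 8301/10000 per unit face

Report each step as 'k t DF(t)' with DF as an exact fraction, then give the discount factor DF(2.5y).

step 1 [0.5y] bond c/2=9/400: DF=(1990603/2000000 − 9/400·(0))/(1+9/400) = 4867/5000 ≈ 0.973400
step 2 [1y] bond c/2=3/400: DF=(3779923/4000000 − 3/400·(0.973400))/(1+3/400) = 9307/10000 ≈ 0.930700
step 3 [1.5y] swap r/2=984/28057: DF=(1 − 984/28057·(0.973400+0.930700))/(1+984/28057) = 1127/1250 ≈ 0.901600
step 4 [2y] zero: DF = P = 4349/5000 ≈ 0.869800
step 5 [2.5y] bond c/2=7/800: DF=(1433041/1600000 − 7/800·(0.973400+0.930700+0.901600+0.869800))/(1+7/800) = 107/125 ≈ 0.856000
step 6 [3y] bond c/2=1/160: DF=(707149/800000 − 1/160·(0.973400+0.930700+0.901600+0.869800+0.856000))/(1+1/160) = 8503/10000 ≈ 0.850300
step 7 [3.5y] zero: DF = P = 8301/10000 ≈ 0.830100

1 1/2 4867/5000
2 1 9307/10000
3 3/2 1127/1250
4 2 4349/5000
5 5/2 107/125
6 3 8503/10000
7 7/2 8301/10000
DF(2.5y) = 107/125 ≈ 0.856000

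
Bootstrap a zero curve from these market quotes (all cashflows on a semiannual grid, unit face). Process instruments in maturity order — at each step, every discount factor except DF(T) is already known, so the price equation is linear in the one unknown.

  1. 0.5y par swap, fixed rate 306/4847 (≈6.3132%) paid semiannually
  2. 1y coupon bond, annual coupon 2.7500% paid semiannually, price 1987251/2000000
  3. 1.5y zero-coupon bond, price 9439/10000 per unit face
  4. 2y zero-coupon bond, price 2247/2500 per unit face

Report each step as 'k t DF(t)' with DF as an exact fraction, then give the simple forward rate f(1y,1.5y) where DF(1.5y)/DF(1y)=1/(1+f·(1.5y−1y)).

step 1 [0.5y] swap r/2=153/4847: DF=(1 − 153/4847·(0))/(1+153/4847) = 4847/5000 ≈ 0.969400
step 2 [1y] bond c/2=11/800: DF=(1987251/2000000 − 11/800·(0.969400))/(1+11/800) = 967/1000 ≈ 0.967000
step 3 [1.5y] zero: DF = P = 9439/10000 ≈ 0.943900
step 4 [2y] zero: DF = P = 2247/2500 ≈ 0.898800

1 1/2 4847/5000
2 1 967/1000
3 3/2 9439/10000
4 2 2247/2500
f(1y,1.5y) = ((967/1000)/(9439/10000) − 1)/(1/2) = 462/9439 ≈ 4.8946%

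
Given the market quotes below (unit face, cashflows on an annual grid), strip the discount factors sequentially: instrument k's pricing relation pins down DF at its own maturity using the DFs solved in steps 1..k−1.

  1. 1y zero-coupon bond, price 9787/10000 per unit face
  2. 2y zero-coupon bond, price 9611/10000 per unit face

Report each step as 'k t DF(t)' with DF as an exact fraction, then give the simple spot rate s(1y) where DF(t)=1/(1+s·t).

1 1 9787/10000
2 2 9611/10000
s(1y) = (1/(9787/10000) − 1)/(1) = 213/9787 ≈ 2.1764%

step 1 [1y] zero: DF = P = 9787/10000 ≈ 0.978700
step 2 [2y] zero: DF = P = 9611/10000 ≈ 0.961100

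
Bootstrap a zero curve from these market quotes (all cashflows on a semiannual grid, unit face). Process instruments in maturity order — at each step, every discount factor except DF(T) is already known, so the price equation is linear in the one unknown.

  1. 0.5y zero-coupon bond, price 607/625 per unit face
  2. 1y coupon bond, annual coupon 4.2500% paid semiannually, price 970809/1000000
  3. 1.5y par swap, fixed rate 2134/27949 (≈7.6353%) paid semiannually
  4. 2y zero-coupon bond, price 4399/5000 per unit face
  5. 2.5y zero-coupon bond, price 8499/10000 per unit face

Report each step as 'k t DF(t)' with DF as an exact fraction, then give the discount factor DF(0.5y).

step 1 [0.5y] zero: DF = P = 607/625 ≈ 0.971200
step 2 [1y] bond c/2=17/800: DF=(970809/1000000 − 17/800·(0.971200))/(1+17/800) = 1163/1250 ≈ 0.930400
step 3 [1.5y] swap r/2=1067/27949: DF=(1 − 1067/27949·(0.971200+0.930400))/(1+1067/27949) = 8933/10000 ≈ 0.893300
step 4 [2y] zero: DF = P = 4399/5000 ≈ 0.879800
step 5 [2.5y] zero: DF = P = 8499/10000 ≈ 0.849900

1 1/2 607/625
2 1 1163/1250
3 3/2 8933/10000
4 2 4399/5000
5 5/2 8499/10000
DF(0.5y) = 607/625 ≈ 0.971200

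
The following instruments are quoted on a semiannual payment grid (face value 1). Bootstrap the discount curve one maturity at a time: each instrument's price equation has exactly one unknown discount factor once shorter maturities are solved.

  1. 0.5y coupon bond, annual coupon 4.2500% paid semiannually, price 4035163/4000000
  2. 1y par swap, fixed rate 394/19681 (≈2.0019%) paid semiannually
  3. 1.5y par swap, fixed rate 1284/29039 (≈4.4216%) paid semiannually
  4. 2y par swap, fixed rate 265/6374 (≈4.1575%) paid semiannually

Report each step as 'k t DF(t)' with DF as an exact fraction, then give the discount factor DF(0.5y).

1 1/2 4939/5000
2 1 9803/10000
3 3/2 4679/5000
4 2 1841/2000
DF(0.5y) = 4939/5000 ≈ 0.987800

step 1 [0.5y] bond c/2=17/800: DF=(4035163/4000000 − 17/800·(0))/(1+17/800) = 4939/5000 ≈ 0.987800
step 2 [1y] swap r/2=197/19681: DF=(1 − 197/19681·(0.987800))/(1+197/19681) = 9803/10000 ≈ 0.980300
step 3 [1.5y] swap r/2=642/29039: DF=(1 − 642/29039·(0.987800+0.980300))/(1+642/29039) = 4679/5000 ≈ 0.935800
step 4 [2y] swap r/2=265/12748: DF=(1 − 265/12748·(0.987800+0.980300+0.935800))/(1+265/12748) = 1841/2000 ≈ 0.920500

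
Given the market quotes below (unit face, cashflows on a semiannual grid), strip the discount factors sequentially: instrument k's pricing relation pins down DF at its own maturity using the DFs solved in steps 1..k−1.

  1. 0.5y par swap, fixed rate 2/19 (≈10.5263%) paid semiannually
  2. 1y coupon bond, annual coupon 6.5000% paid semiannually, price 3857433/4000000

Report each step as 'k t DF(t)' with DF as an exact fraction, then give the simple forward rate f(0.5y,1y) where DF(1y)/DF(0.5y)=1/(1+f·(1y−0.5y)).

1 1/2 19/20
2 1 9041/10000
f(0.5y,1y) = ((19/20)/(9041/10000) − 1)/(1/2) = 918/9041 ≈ 10.1537%

step 1 [0.5y] swap r/2=1/19: DF=(1 − 1/19·(0))/(1+1/19) = 19/20 ≈ 0.950000
step 2 [1y] bond c/2=13/400: DF=(3857433/4000000 − 13/400·(0.950000))/(1+13/400) = 9041/10000 ≈ 0.904100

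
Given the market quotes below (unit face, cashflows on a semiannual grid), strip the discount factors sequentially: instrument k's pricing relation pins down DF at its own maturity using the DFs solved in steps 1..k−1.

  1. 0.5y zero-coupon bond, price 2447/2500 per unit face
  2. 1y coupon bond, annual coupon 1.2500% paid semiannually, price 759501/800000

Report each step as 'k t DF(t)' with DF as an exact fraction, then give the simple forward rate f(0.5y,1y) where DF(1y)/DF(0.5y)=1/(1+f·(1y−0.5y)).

1 1/2 2447/2500
2 1 4687/5000
f(0.5y,1y) = ((2447/2500)/(4687/5000) − 1)/(1/2) = 414/4687 ≈ 8.8329%

step 1 [0.5y] zero: DF = P = 2447/2500 ≈ 0.978800
step 2 [1y] bond c/2=1/160: DF=(759501/800000 − 1/160·(0.978800))/(1+1/160) = 4687/5000 ≈ 0.937400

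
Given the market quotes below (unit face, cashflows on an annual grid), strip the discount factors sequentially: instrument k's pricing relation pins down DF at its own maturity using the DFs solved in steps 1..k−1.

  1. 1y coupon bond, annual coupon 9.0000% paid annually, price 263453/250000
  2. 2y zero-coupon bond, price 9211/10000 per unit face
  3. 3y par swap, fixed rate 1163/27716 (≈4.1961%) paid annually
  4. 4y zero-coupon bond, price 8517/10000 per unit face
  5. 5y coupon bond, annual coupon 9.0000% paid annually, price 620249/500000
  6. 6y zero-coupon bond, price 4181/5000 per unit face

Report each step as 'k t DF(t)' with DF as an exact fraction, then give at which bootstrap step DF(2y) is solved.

1 1 2417/2500
2 2 9211/10000
3 3 8837/10000
4 4 8517/10000
5 5 8389/10000
6 6 4181/5000
DF(2y) is solved at step 2

step 1 [1y] bond c/1=9/100: DF=(263453/250000 − 9/100·(0))/(1+9/100) = 2417/2500 ≈ 0.966800
step 2 [2y] zero: DF = P = 9211/10000 ≈ 0.921100
step 3 [3y] swap r/1=1163/27716: DF=(1 − 1163/27716·(0.966800+0.921100))/(1+1163/27716) = 8837/10000 ≈ 0.883700
step 4 [4y] zero: DF = P = 8517/10000 ≈ 0.851700
step 5 [5y] bond c/1=9/100: DF=(620249/500000 − 9/100·(0.966800+0.921100+0.883700+0.851700))/(1+9/100) = 8389/10000 ≈ 0.838900
step 6 [6y] zero: DF = P = 4181/5000 ≈ 0.836200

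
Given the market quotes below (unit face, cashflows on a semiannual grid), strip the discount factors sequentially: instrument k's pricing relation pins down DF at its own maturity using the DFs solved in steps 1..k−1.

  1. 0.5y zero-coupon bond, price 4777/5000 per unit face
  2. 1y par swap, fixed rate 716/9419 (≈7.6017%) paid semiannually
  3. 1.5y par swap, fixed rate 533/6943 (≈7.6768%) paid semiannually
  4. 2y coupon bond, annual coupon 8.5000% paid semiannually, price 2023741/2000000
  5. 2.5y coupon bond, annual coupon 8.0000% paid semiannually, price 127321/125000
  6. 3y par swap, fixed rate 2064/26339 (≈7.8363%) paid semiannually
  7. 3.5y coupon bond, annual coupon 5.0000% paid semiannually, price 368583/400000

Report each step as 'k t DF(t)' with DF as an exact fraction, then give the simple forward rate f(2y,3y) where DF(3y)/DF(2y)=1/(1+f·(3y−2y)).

1 1/2 4777/5000
2 1 2321/2500
3 3/2 4467/5000
4 2 4287/5000
5 5/2 2099/2500
6 3 496/625
7 7/2 1541/2000
f(2y,3y) = ((4287/5000)/(496/625) − 1)/(1) = 319/3968 ≈ 8.0393%

step 1 [0.5y] zero: DF = P = 4777/5000 ≈ 0.955400
step 2 [1y] swap r/2=358/9419: DF=(1 − 358/9419·(0.955400))/(1+358/9419) = 2321/2500 ≈ 0.928400
step 3 [1.5y] swap r/2=533/13886: DF=(1 − 533/13886·(0.955400+0.928400))/(1+533/13886) = 4467/5000 ≈ 0.893400
step 4 [2y] bond c/2=17/400: DF=(2023741/2000000 − 17/400·(0.955400+0.928400+0.893400))/(1+17/400) = 4287/5000 ≈ 0.857400
step 5 [2.5y] bond c/2=1/25: DF=(127321/125000 − 1/25·(0.955400+0.928400+0.893400+0.857400))/(1+1/25) = 2099/2500 ≈ 0.839600
step 6 [3y] swap r/2=1032/26339: DF=(1 − 1032/26339·(0.955400+0.928400+0.893400+0.857400+0.839600))/(1+1032/26339) = 496/625 ≈ 0.793600
step 7 [3.5y] bond c/2=1/40: DF=(368583/400000 − 1/40·(0.955400+0.928400+0.893400+0.857400+0.839600+0.793600))/(1+1/40) = 1541/2000 ≈ 0.770500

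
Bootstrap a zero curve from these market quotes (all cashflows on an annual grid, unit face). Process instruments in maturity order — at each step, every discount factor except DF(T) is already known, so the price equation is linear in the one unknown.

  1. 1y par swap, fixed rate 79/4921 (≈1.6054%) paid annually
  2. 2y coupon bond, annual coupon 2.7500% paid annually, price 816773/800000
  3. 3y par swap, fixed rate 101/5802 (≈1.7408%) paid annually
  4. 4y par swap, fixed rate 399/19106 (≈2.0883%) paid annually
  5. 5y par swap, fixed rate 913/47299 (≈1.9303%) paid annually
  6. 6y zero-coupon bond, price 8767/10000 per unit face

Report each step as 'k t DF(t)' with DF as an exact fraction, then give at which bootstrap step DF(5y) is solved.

step 1 [1y] swap r/1=79/4921: DF=(1 − 79/4921·(0))/(1+79/4921) = 4921/5000 ≈ 0.984200
step 2 [2y] bond c/1=11/400: DF=(816773/800000 − 11/400·(0.984200))/(1+11/400) = 9673/10000 ≈ 0.967300
step 3 [3y] swap r/1=101/5802: DF=(1 − 101/5802·(0.984200+0.967300))/(1+101/5802) = 1899/2000 ≈ 0.949500
step 4 [4y] swap r/1=399/19106: DF=(1 − 399/19106·(0.984200+0.967300+0.949500))/(1+399/19106) = 4601/5000 ≈ 0.920200
step 5 [5y] swap r/1=913/47299: DF=(1 − 913/47299·(0.984200+0.967300+0.949500+0.920200))/(1+913/47299) = 9087/10000 ≈ 0.908700
step 6 [6y] zero: DF = P = 8767/10000 ≈ 0.876700

1 1 4921/5000
2 2 9673/10000
3 3 1899/2000
4 4 4601/5000
5 5 9087/10000
6 6 8767/10000
DF(5y) is solved at step 5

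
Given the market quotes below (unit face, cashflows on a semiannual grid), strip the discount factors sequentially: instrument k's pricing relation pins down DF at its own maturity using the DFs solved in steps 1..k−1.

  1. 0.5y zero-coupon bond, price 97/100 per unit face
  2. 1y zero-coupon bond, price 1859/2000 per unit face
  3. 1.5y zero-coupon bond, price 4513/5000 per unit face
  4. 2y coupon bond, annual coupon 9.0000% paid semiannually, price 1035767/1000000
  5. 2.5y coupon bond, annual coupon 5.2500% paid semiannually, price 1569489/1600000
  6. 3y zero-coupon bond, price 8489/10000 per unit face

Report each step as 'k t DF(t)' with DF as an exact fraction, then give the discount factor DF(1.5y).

step 1 [0.5y] zero: DF = P = 97/100 ≈ 0.970000
step 2 [1y] zero: DF = P = 1859/2000 ≈ 0.929500
step 3 [1.5y] zero: DF = P = 4513/5000 ≈ 0.902600
step 4 [2y] bond c/2=9/200: DF=(1035767/1000000 − 9/200·(0.970000+0.929500+0.902600))/(1+9/200) = 1741/2000 ≈ 0.870500
step 5 [2.5y] bond c/2=21/800: DF=(1569489/1600000 − 21/800·(0.970000+0.929500+0.902600+0.870500))/(1+21/800) = 8619/10000 ≈ 0.861900
step 6 [3y] zero: DF = P = 8489/10000 ≈ 0.848900

1 1/2 97/100
2 1 1859/2000
3 3/2 4513/5000
4 2 1741/2000
5 5/2 8619/10000
6 3 8489/10000
DF(1.5y) = 4513/5000 ≈ 0.902600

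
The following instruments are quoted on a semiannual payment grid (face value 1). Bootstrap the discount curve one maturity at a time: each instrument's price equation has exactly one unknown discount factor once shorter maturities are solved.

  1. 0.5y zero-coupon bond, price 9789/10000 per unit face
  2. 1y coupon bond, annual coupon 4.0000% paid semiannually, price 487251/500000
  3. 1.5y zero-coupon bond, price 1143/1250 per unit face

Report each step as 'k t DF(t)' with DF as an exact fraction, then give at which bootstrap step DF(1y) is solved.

1 1/2 9789/10000
2 1 4681/5000
3 3/2 1143/1250
DF(1y) is solved at step 2

step 1 [0.5y] zero: DF = P = 9789/10000 ≈ 0.978900
step 2 [1y] bond c/2=1/50: DF=(487251/500000 − 1/50·(0.978900))/(1+1/50) = 4681/5000 ≈ 0.936200
step 3 [1.5y] zero: DF = P = 1143/1250 ≈ 0.914400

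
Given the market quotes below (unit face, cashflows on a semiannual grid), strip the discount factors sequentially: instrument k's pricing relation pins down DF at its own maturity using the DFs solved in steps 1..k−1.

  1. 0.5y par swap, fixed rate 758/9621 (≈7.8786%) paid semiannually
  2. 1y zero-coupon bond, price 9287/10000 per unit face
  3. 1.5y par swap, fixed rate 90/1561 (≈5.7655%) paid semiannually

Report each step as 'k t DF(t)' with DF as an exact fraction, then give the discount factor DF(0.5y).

step 1 [0.5y] swap r/2=379/9621: DF=(1 − 379/9621·(0))/(1+379/9621) = 9621/10000 ≈ 0.962100
step 2 [1y] zero: DF = P = 9287/10000 ≈ 0.928700
step 3 [1.5y] swap r/2=45/1561: DF=(1 − 45/1561·(0.962100+0.928700))/(1+45/1561) = 919/1000 ≈ 0.919000

1 1/2 9621/10000
2 1 9287/10000
3 3/2 919/1000
DF(0.5y) = 9621/10000 ≈ 0.962100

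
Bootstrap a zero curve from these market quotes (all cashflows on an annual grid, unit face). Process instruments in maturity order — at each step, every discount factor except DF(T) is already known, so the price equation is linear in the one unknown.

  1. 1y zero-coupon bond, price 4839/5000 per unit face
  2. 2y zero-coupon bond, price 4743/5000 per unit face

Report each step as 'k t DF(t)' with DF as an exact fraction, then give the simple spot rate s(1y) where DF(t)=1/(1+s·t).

step 1 [1y] zero: DF = P = 4839/5000 ≈ 0.967800
step 2 [2y] zero: DF = P = 4743/5000 ≈ 0.948600

1 1 4839/5000
2 2 4743/5000
s(1y) = (1/(4839/5000) − 1)/(1) = 161/4839 ≈ 3.3271%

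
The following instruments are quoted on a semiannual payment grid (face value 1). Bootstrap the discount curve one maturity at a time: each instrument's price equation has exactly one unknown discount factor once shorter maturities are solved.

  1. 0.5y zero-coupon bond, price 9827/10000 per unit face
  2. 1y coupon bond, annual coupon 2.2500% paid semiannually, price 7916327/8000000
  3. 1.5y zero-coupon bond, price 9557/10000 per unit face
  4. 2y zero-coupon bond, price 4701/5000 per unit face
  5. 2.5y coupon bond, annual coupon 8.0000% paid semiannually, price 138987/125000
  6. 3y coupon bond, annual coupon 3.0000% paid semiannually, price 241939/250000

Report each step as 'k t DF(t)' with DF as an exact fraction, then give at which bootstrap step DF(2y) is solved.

step 1 [0.5y] zero: DF = P = 9827/10000 ≈ 0.982700
step 2 [1y] bond c/2=9/800: DF=(7916327/8000000 − 9/800·(0.982700))/(1+9/800) = 2419/2500 ≈ 0.967600
step 3 [1.5y] zero: DF = P = 9557/10000 ≈ 0.955700
step 4 [2y] zero: DF = P = 4701/5000 ≈ 0.940200
step 5 [2.5y] bond c/2=1/25: DF=(138987/125000 − 1/25·(0.982700+0.967600+0.955700+0.940200))/(1+1/25) = 2303/2500 ≈ 0.921200
step 6 [3y] bond c/2=3/200: DF=(241939/250000 − 3/200·(0.982700+0.967600+0.955700+0.940200+0.921200))/(1+3/200) = 883/1000 ≈ 0.883000

1 1/2 9827/10000
2 1 2419/2500
3 3/2 9557/10000
4 2 4701/5000
5 5/2 2303/2500
6 3 883/1000
DF(2y) is solved at step 4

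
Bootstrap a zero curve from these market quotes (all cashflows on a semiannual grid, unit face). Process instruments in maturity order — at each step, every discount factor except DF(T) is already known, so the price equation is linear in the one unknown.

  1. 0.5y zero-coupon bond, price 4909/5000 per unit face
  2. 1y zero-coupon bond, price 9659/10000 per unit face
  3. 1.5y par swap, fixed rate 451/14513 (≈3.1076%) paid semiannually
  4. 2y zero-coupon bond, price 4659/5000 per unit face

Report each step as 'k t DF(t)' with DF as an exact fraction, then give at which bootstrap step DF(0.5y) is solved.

1 1/2 4909/5000
2 1 9659/10000
3 3/2 9549/10000
4 2 4659/5000
DF(0.5y) is solved at step 1

step 1 [0.5y] zero: DF = P = 4909/5000 ≈ 0.981800
step 2 [1y] zero: DF = P = 9659/10000 ≈ 0.965900
step 3 [1.5y] swap r/2=451/29026: DF=(1 − 451/29026·(0.981800+0.965900))/(1+451/29026) = 9549/10000 ≈ 0.954900
step 4 [2y] zero: DF = P = 4659/5000 ≈ 0.931800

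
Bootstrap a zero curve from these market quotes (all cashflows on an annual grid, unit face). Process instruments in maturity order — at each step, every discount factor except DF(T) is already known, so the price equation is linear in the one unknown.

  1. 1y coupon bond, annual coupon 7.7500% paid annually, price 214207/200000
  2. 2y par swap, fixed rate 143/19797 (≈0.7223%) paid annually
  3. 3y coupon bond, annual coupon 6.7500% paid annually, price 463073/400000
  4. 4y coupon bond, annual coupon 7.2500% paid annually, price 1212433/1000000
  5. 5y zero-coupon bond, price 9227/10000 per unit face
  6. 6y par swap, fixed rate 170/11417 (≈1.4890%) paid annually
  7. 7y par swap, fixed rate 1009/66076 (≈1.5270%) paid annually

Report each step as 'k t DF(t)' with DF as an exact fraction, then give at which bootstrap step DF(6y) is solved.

step 1 [1y] bond c/1=31/400: DF=(214207/200000 − 31/400·(0))/(1+31/400) = 497/500 ≈ 0.994000
step 2 [2y] swap r/1=143/19797: DF=(1 − 143/19797·(0.994000))/(1+143/19797) = 9857/10000 ≈ 0.985700
step 3 [3y] bond c/1=27/400: DF=(463073/400000 − 27/400·(0.994000+0.985700))/(1+27/400) = 9593/10000 ≈ 0.959300
step 4 [4y] bond c/1=29/400: DF=(1212433/1000000 − 29/400·(0.994000+0.985700+0.959300))/(1+29/400) = 4659/5000 ≈ 0.931800
step 5 [5y] zero: DF = P = 9227/10000 ≈ 0.922700
step 6 [6y] swap r/1=170/11417: DF=(1 − 170/11417·(0.994000+0.985700+0.959300+0.931800+0.922700))/(1+170/11417) = 183/200 ≈ 0.915000
step 7 [7y] swap r/1=1009/66076: DF=(1 − 1009/66076·(0.994000+0.985700+0.959300+0.931800+0.922700+0.915000))/(1+1009/66076) = 8991/10000 ≈ 0.899100

1 1 497/500
2 2 9857/10000
3 3 9593/10000
4 4 4659/5000
5 5 9227/10000
6 6 183/200
7 7 8991/10000
DF(6y) is solved at step 6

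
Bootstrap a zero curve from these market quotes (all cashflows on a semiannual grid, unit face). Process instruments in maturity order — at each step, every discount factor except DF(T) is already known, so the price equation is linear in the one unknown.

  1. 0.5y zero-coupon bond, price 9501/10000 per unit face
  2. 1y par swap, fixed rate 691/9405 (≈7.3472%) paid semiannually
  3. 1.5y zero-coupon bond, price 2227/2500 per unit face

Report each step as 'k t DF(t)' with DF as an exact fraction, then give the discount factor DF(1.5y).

step 1 [0.5y] zero: DF = P = 9501/10000 ≈ 0.950100
step 2 [1y] swap r/2=691/18810: DF=(1 − 691/18810·(0.950100))/(1+691/18810) = 9309/10000 ≈ 0.930900
step 3 [1.5y] zero: DF = P = 2227/2500 ≈ 0.890800

1 1/2 9501/10000
2 1 9309/10000
3 3/2 2227/2500
DF(1.5y) = 2227/2500 ≈ 0.890800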